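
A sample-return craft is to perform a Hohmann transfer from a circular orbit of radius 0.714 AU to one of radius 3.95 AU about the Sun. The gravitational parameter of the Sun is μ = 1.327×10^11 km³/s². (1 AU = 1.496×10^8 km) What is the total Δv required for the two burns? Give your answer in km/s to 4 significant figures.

In km: r₁ = 0.714 × 1.496×10^8 = 1.068144×10^8 km; r₂ = 3.95 × 1.496×10^8 = 5.9092×10^8 km.
Transfer-ellipse semi-major axis a_t = (r₁ + r₂)/2 = (1.068144×10^8 + 5.9092×10^8)/2 = 3.488672×10^8 km.
Circular speed at r₁: v₁ = √(μ/r₁) = √(1.327×10^11/1.068144×10^8) = 35.247 km/s.
On the transfer ellipse at r₁, vis-viva equation gives v_p = √[μ(2/r₁ − 1/a_t)] = 45.873 km/s.
First burn Δv₁ = |v_p − v₁| = 10.63 km/s.
Circular speed at r₂: v₂ = √(μ/r₂) = 14.9855 km/s.
Transfer-orbit speed at r₂: v_a = √[μ(2/r₂ − 1/a_t)] = 8.29194 km/s.
Second burn Δv₂ = |v₂ − v_a| = 6.694 km/s.
Δv = Δv₁ + Δv₂ = 10.63 + 6.694 = 17.32 km/s.

Δv = 17.32 km/s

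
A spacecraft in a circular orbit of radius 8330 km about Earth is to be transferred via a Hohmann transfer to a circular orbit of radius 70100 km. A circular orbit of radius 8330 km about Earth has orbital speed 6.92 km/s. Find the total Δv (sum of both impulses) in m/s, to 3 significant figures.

Δv = 3620 m/s

From the circular-orbit relation v² = μ/r at r = 8330 km: μ = v²r = (6.92)² × 8330 = 3.98894×10^5 km³/s².
The Hohmann ellipse has a_t = (r₁ + r₂)/2 = 39215 km.
At r₁ the circular-orbit speed is v₁ = √(μ/r₁) = 6.920 km/s.
On the transfer ellipse at r₁, vis-viva gives v_p = √[μ(2/r₁ − 1/a_t)] = 9.252 km/s.
First burn Δv₁ = |v_p − v₁| = 2.332 km/s.
At r₂, v₂ = √(μ/r₂) = 2.385 km/s.
Transfer-orbit speed at r₂: v_a = √[μ(2/r₂ − 1/a_t)] = 1.099 km/s.
Second burn Δv₂ = |v₂ − v_a| = 1.286 km/s.
Δv = Δv₁ + Δv₂ = 2.332 + 1.286 = 3.618 km/s.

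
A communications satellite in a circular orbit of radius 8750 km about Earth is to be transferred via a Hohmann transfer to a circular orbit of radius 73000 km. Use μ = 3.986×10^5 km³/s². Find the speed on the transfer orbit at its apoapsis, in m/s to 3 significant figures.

v = 1080 m/s

The Hohmann ellipse has a_t = (r₁ + r₂)/2 = 40875 km.
At apoapsis, r = 73000 km.
From the vis-viva equation, v = √[μ(2/r − 1/a_t)] = 1.081 km/s.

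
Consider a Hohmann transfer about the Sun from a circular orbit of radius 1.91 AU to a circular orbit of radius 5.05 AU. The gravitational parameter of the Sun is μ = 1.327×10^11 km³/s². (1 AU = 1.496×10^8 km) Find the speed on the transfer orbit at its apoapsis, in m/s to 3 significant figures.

v = 9820 m/s

In km: r₁ = 1.91 × 1.496×10^8 = 2.85736×10^8 km; r₂ = 5.05 × 1.496×10^8 = 7.5548×10^8 km.
Transfer-ellipse semi-major axis a_t = (r₁ + r₂)/2 = (2.85736×10^8 + 7.5548×10^8)/2 = 5.20608×10^8 km.
At apoapsis, r = 7.5548×10^8 km.
From the vis-viva equation, v = √[μ(2/r − 1/a_t)] = 9.819 km/s.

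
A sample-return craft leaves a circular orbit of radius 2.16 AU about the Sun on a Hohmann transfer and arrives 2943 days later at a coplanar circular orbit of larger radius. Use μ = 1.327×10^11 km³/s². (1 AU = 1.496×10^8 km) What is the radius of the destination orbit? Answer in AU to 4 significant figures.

In km: r₁ = 2.16 × 1.496×10^8 = 3.23136×10^8 km.
Transfer time t = 2943 days = 2.542752×10^8 s, and t = π√(a_t³/μ).
So a_t = (μ t²/π²)^(1/3) = (1.327×10^11 × (2.542752×10^8)² / π²)^(1/3) = 9.5439×10^8 km.
Since a_t = (r₁ + r₂)/2, r₂ = 2a_t − r₁ = 2×9.5439×10^8 − 3.23136×10^8 = 1.585644×10^9 km.
In AU: r₂ = 1.585644×10^9 / 1.496×10^8 = 10.60 AU.

r₂ = 10.60 AU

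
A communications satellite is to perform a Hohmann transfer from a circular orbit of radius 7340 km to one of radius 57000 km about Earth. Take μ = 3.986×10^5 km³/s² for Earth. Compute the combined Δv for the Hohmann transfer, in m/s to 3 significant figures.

Δv = 3820 m/s

Semi-major axis of the transfer orbit: a_t = (7340 + 57000)/2 = 32170 km.
Circular speed at r₁: v₁ = √(μ/r₁) = √(3.986×10^5/7340) = 7.369 km/s.
On the transfer ellipse at r₁, vis-viva equation gives v_p = √[μ(2/r₁ − 1/a_t)] = 9.809 km/s.
First burn Δv₁ = |v_p − v₁| = 2.440 km/s.
At r₂, v₂ = √(μ/r₂) = 2.644 km/s.
Transfer-orbit speed at r₂: v_a = √[μ(2/r₂ − 1/a_t)] = 1.263 km/s.
Second burn Δv₂ = |v₂ − v_a| = 1.381 km/s.
Δv = Δv₁ + Δv₂ = 2.440 + 1.381 = 3.821 km/s.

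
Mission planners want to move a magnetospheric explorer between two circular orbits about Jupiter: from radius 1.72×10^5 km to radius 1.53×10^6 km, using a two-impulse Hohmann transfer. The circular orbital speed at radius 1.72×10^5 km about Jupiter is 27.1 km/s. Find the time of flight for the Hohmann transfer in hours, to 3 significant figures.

From the circular-orbit relation v² = μ/r at r = 1.72×10^5 km: μ = v²r = (27.1)² × 1.72×10^5 = 1.26319×10^8 km³/s².
Semi-major axis of the transfer orbit: a_t = (1.720×10^5 + 1.530×10^6)/2 = 8.510×10^5 km.
Half the transfer-orbit period gives t = π√(a_t³/μ) = 2.1944×10^5 s.
Converting: 2.1944×10^5 s ÷ 3600 s/hour = 61.0 hours.

t = 61.0 hours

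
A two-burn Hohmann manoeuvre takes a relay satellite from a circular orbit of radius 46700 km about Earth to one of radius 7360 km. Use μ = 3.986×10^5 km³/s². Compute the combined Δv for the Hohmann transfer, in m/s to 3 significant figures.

Δv = 3710 m/s

Semi-major axis of the transfer orbit: a_t = (46700 + 7360)/2 = 27030 km.
Circular speed at r₁: v₁ = √(μ/r₁) = √(3.986×10^5/46700) = 2.9215 km/s.
Transfer-orbit speed at r₁ (vis-viva): v_a = √[μ(2/r₁ − 1/a_t)] = 1.5245 km/s.
First burn Δv₁ = |v_a − v₁| = 1.397 km/s.
Circular speed at r₂: v₂ = √(μ/r₂) = 7.359 km/s.
Transfer-orbit speed at r₂: v_p = √[μ(2/r₂ − 1/a_t)] = 9.673 km/s.
Second burn Δv₂ = |v₂ − v_p| = 2.314 km/s.
Δv = Δv₁ + Δv₂ = 1.397 + 2.314 = 3.711 km/s.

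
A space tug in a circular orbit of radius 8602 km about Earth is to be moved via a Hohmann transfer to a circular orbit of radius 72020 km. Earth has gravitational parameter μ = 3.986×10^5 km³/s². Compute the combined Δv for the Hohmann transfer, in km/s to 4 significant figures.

Transfer-ellipse semi-major axis a_t = (r₁ + r₂)/2 = (8602 + 72020)/2 = 40311 km.
At r₁ the circular-orbit speed is v₁ = √(μ/r₁) = 6.8072 km/s.
Transfer-orbit speed at r₁ (v² = μ(2/r − 1/a)): v_p = √[μ(2/r₁ − 1/a_t)] = 9.0988 km/s.
First burn Δv₁ = |v_p − v₁| = 2.2916 km/s.
Circular speed at r₂: v₂ = √(μ/r₂) = 2.3526 km/s.
Transfer-orbit speed at r₂: v_a = √[μ(2/r₂ − 1/a_t)] = 1.0868 km/s.
Second burn Δv₂ = |v₂ − v_a| = 1.2658 km/s.
Total Δv = Δv₁ + Δv₂ = 3.557 km/s.

Δv = 3.557 km/s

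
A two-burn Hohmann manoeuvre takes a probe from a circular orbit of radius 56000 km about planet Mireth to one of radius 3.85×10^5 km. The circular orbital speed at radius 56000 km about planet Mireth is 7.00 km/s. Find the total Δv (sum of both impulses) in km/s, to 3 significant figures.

From the circular-orbit relation v² = μ/r at r = 56000 km: μ = v²r = (7.00)² × 56000 = 2.74400×10^6 km³/s².
The Hohmann ellipse has a_t = (r₁ + r₂)/2 = 2.205×10^5 km.
Circular speed at r₁: v₁ = √(μ/r₁) = √(2.74400×10^6/56000) = 7.000 km/s.
On the transfer ellipse at r₁, vis-viva gives v_p = √[μ(2/r₁ − 1/a_t)] = 9.250 km/s.
First burn Δv₁ = |v_p − v₁| = 2.250 km/s.
At r₂, v₂ = √(μ/r₂) = 2.6697 km/s.
Transfer-orbit speed at r₂: v_a = √[μ(2/r₂ − 1/a_t)] = 1.3454 km/s.
Second burn Δv₂ = |v₂ − v_a| = 1.324 km/s.
Total Δv = Δv₁ + Δv₂ = 3.574 km/s.

Δv = 3.57 km/s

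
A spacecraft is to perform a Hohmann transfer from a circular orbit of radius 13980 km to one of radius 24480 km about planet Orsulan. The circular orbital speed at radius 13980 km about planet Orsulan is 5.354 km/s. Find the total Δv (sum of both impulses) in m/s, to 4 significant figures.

From the circular-orbit relation v² = μ/r at r = 13980 km: μ = v²r = (5.354)² × 13980 = 4.00741×10^5 km³/s².
Semi-major axis of the transfer orbit: a_t = (13980 + 24480)/2 = 19230 km.
At r₁ the circular-orbit speed is v₁ = √(μ/r₁) = 5.3540 km/s.
On the transfer ellipse at r₁, vis-viva equation gives v_p = √[μ(2/r₁ − 1/a_t)] = 6.0408 km/s.
First burn Δv₁ = |v_p − v₁| = 0.6868 km/s.
At r₂, v₂ = √(μ/r₂) = 4.0460 km/s.
Transfer-orbit speed at r₂: v_a = √[μ(2/r₂ − 1/a_t)] = 3.4498 km/s.
Second burn Δv₂ = |v₂ − v_a| = 0.5962 km/s.
Δv = Δv₁ + Δv₂ = 0.6868 + 0.5962 = 1.283 km/s.

Δv = 1283 m/s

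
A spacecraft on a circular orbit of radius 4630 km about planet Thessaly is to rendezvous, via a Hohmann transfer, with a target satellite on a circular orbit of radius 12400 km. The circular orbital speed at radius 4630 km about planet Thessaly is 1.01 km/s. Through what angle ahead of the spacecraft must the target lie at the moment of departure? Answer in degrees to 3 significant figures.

From the circular-orbit relation v² = μ/r at r = 4630 km: μ = v²r = (1.01)² × 4630 = 4723.06 km³/s².
Transfer-ellipse semi-major axis a_t = (r₁ + r₂)/2 = (4630 + 12400)/2 = 8515 km.
Transfer time t = π√(a_t³/μ) = 35920 s.
Target angular speed ω₂ = √(μ/r₂³) = 4.977×10^-5 rad/s.
Angle swept by the target during transfer: ω₂·t = 1.788 rad = 102.4°.
The spacecraft traverses 180° on the transfer ellipse, so the target must lead by 180° − 102.4° = 77.6°.

φ = 77.6°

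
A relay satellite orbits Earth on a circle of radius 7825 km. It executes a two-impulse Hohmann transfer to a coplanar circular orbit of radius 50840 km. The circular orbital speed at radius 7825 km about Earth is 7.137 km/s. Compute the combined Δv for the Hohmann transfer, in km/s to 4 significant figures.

From the circular-orbit relation v² = μ/r at r = 7825 km: μ = v²r = (7.137)² × 7825 = 3.98580×10^5 km³/s².
The Hohmann ellipse has a_t = (r₁ + r₂)/2 = 29332.5 km.
Circular speed at r₁: v₁ = √(μ/r₁) = √(3.98580×10^5/7825) = 7.137 km/s.
On the transfer ellipse at r₁, v² = μ(2/r − 1/a) gives v_p = √[μ(2/r₁ − 1/a_t)] = 9.396 km/s.
First burn Δv₁ = |v_p − v₁| = 2.259 km/s.
Circular speed at r₂: v₂ = √(μ/r₂) = 2.800 km/s.
Transfer-orbit speed at r₂: v_a = √[μ(2/r₂ − 1/a_t)] = 1.446 km/s.
Second burn Δv₂ = |v₂ − v_a| = 1.354 km/s.
Total Δv = Δv₁ + Δv₂ = 3.613 km/s.

Δv = 3.613 km/s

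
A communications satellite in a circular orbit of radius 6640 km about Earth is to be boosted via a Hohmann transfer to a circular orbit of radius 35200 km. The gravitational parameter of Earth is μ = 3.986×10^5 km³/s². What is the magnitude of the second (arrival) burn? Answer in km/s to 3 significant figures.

The Hohmann ellipse has a_t = (r₁ + r₂)/2 = 20920 km.
On the circular orbit at r = 35200 km, v_c = √(μ/r) = 3.365 km/s.
Transfer-orbit speed at the same r (vis-viva, a = a_t): v_t = √[μ(2/r − 1/a_t)] = 1.896 km/s.
Δv₂ = |v_t − v_c| = |1.896 − 3.365| = 1.469 km/s.

Δv₂ = 1.47 km/s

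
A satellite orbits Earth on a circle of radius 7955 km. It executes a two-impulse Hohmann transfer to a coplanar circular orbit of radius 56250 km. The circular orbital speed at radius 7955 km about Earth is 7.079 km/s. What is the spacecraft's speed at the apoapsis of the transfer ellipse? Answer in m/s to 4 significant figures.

From the circular-orbit relation v² = μ/r at r = 7955 km: μ = v²r = (7.079)² × 7955 = 3.98643×10^5 km³/s².
Semi-major axis of the transfer orbit: a_t = (7955 + 56250)/2 = 32102.5 km.
The apoapsis of the transfer ellipse is at r = 56250 km.
Vis-viva: v = √[μ(2/r − 1/a_t)] = √[3.98643×10^5 × (2/56250 − 1/32102.5)] = 1.325 km/s.

v = 1325 m/s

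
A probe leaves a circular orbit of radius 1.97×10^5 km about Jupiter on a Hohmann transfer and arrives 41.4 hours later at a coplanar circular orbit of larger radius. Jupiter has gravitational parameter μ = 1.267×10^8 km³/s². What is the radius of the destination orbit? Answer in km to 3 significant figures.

r₂ = 1.12×10^6 km

Transfer time t = 41.4 hours = 1.4904×10^5 s, and t = π√(a_t³/μ).
So a_t = (μ t²/π²)^(1/3) = (1.267×10^8 × (1.4904×10^5)² / π²)^(1/3) = 6.5820×10^5 km.
Since a_t = (r₁ + r₂)/2, r₂ = 2a_t − r₁ = 2×6.5820×10^5 − 1.970×10^5 = 1.1194×10^6 km.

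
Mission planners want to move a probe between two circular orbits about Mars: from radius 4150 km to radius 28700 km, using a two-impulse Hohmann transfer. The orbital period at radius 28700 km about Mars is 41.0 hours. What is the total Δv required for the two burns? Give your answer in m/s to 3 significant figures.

From Kepler's third law T² = 4π²r³/μ at r = 28700 km, T = 41.0 hours = 41.0 × 3600 s = 1.476×10^5 s: μ = 4π²r³/T² = 42838.3 km³/s².
Semi-major axis of the transfer orbit: a_t = (4150 + 28700)/2 = 16425 km.
At r₁ the circular-orbit speed is v₁ = √(μ/r₁) = 3.213 km/s.
On the transfer ellipse at r₁, v² = μ(2/r − 1/a) gives v_p = √[μ(2/r₁ − 1/a_t)] = 4.247 km/s.
First burn Δv₁ = |v_p − v₁| = 1.034 km/s.
At r₂, v₂ = √(μ/r₂) = 1.2217 km/s.
Transfer-orbit speed at r₂: v_a = √[μ(2/r₂ − 1/a_t)] = 0.61411 km/s.
Second burn Δv₂ = |v₂ − v_a| = 0.6076 km/s.
Δv = Δv₁ + Δv₂ = 1.034 + 0.6076 = 1.642 km/s.

Δv = 1640 m/s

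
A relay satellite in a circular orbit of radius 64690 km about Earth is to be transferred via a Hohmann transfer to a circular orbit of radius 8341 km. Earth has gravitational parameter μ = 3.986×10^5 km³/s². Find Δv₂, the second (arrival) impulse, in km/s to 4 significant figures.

Transfer-ellipse semi-major axis a_t = (r₁ + r₂)/2 = (64690 + 8341)/2 = 36515.5 km.
Circular speed at r = 8341 km: v_c = √(μ/r) = 6.913 km/s.
Vis-viva on the transfer ellipse at r = 8341 km gives v_t = √[μ(2/r − 1/a_t)] = 9.201 km/s.
Δv₂ = |v_t − v_c| = |9.201 − 6.913| = 2.288 km/s.

Δv₂ = 2.288 km/s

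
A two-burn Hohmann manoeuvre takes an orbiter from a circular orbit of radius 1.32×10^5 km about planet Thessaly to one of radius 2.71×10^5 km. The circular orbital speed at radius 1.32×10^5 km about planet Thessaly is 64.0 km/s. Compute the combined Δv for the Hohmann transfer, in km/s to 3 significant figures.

Δv = 18.7 km/s

From the circular-orbit relation v² = μ/r at r = 1.32×10^5 km: μ = v²r = (64.0)² × 1.32×10^5 = 5.40672×10^8 km³/s².
The Hohmann ellipse has a_t = (r₁ + r₂)/2 = 2.015×10^5 km.
Circular speed at r₁: v₁ = √(μ/r₁) = √(5.40672×10^8/1.320×10^5) = 64.000 km/s.
On the transfer ellipse at r₁, vis-viva gives v_p = √[μ(2/r₁ − 1/a_t)] = 74.221 km/s.
First burn Δv₁ = |v_p − v₁| = 10.221 km/s.
Circular speed at r₂: v₂ = √(μ/r₂) = 44.66654 km/s.
Transfer-orbit speed at r₂: v_a = √[μ(2/r₂ − 1/a_t)] = 36.15195 km/s.
Second burn Δv₂ = |v₂ − v_a| = 8.5146 km/s.
Δv = Δv₁ + Δv₂ = 10.221 + 8.5146 = 18.74 km/s.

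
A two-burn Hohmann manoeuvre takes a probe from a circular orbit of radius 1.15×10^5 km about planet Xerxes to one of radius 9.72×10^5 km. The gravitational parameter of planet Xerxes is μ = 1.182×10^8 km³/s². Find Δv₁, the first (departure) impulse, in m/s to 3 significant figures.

Transfer-ellipse semi-major axis a_t = (r₁ + r₂)/2 = (1.150×10^5 + 9.720×10^5)/2 = 5.435×10^5 km.
On the circular orbit at r = 1.150×10^5 km, v_c = √(μ/r) = 32.06 km/s.
Vis-viva on the transfer ellipse at r = 1.150×10^5 km gives v_t = √[μ(2/r − 1/a_t)] = 42.87 km/s.
Δv₁ = |v_t − v_c| = |42.87 − 32.06| = 10.81 km/s.

Δv₁ = 10800 m/s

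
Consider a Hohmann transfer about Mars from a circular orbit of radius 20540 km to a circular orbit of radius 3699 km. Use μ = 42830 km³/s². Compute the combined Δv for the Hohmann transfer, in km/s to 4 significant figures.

Δv = 1.673 km/s

The Hohmann ellipse has a_t = (r₁ + r₂)/2 = 12119.5 km.
Circular speed at r₁: v₁ = √(μ/r₁) = √(42830/20540) = 1.44402 km/s.
Transfer-orbit speed at r₁ (vis-viva): v_a = √[μ(2/r₁ − 1/a_t)] = 0.797763 km/s.
First burn Δv₁ = |v_a − v₁| = 0.6463 km/s.
At r₂, v₂ = √(μ/r₂) = 3.403 km/s.
Transfer-orbit speed at r₂: v_p = √[μ(2/r₂ − 1/a_t)] = 4.430 km/s.
Second burn Δv₂ = |v₂ − v_p| = 1.027 km/s.
Total Δv = Δv₁ + Δv₂ = 1.673 km/s.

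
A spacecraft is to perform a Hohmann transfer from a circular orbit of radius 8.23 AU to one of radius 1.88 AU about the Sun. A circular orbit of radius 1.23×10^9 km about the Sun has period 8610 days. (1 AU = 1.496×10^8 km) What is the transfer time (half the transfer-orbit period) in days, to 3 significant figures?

From Kepler's third law T² = 4π²r³/μ at r = 1.23×10^9 km, T = 8610 days = 8610 × 86400 s = 7.43904×10^8 s: μ = 4π²r³/T² = 1.32752×10^11 km³/s².
In km: r₁ = 8.23 × 1.496×10^8 = 1.231208×10^9 km; r₂ = 1.88 × 1.496×10^8 = 2.81248×10^8 km.
Semi-major axis of the transfer orbit: a_t = (1.231208×10^9 + 2.81248×10^8)/2 = 7.56228×10^8 km.
Transfer time t = π√(a_t³/μ) = π√((7.56228×10^8)³ / 1.32752×10^11) = 1.793×10^8 s.
Converting: 1.793×10^8 s ÷ 86400 s/day = 2080 days.

t = 2080 days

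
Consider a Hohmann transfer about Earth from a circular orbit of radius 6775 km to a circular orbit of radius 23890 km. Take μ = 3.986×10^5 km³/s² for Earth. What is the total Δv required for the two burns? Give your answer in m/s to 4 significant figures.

Transfer-ellipse semi-major axis a_t = (r₁ + r₂)/2 = (6775 + 23890)/2 = 15332.5 km.
At r₁ the circular-orbit speed is v₁ = √(μ/r₁) = 7.6703 km/s.
On the transfer ellipse at r₁, v² = μ(2/r − 1/a) gives v_p = √[μ(2/r₁ − 1/a_t)] = 9.5745 km/s.
First burn Δv₁ = |v_p − v₁| = 1.9042 km/s.
At r₂, v₂ = √(μ/r₂) = 4.0847 km/s.
Transfer-orbit speed at r₂: v_a = √[μ(2/r₂ − 1/a_t)] = 2.7152 km/s.
Second burn Δv₂ = |v₂ − v_a| = 1.3695 km/s.
Δv = Δv₁ + Δv₂ = 1.9042 + 1.3695 = 3.274 km/s.

Δv = 3274 m/s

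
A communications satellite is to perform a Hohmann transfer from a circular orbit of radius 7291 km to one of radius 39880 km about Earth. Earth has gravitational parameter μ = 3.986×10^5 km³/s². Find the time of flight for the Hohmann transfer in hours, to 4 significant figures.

The Hohmann ellipse has a_t = (r₁ + r₂)/2 = 23585.5 km.
Half the transfer-orbit period gives t = π√(a_t³/μ) = 18024 s.
Converting: 18024 s ÷ 3600 s/hour = 5.007 hours.

t = 5.007 hours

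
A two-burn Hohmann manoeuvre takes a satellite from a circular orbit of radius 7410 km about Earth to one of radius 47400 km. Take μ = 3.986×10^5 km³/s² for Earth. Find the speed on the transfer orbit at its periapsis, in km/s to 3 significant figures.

v = 9.65 km/s

The Hohmann ellipse has a_t = (r₁ + r₂)/2 = 27405 km.
At periapsis, r = 7410 km.
Applying v² = μ(2/r − 1/a_t): v = 9.646 km/s.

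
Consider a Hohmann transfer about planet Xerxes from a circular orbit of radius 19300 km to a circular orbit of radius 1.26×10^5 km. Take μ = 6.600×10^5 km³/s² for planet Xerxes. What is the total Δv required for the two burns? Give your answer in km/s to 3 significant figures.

The Hohmann ellipse has a_t = (r₁ + r₂)/2 = 72650 km.
At r₁ the circular-orbit speed is v₁ = √(μ/r₁) = 5.848 km/s.
Transfer-orbit speed at r₁ (v² = μ(2/r − 1/a)): v_p = √[μ(2/r₁ − 1/a_t)] = 7.701 km/s.
First burn Δv₁ = |v_p − v₁| = 1.853 km/s.
Circular speed at r₂: v₂ = √(μ/r₂) = 2.289 km/s.
Transfer-orbit speed at r₂: v_a = √[μ(2/r₂ − 1/a_t)] = 1.180 km/s.
Second burn Δv₂ = |v₂ − v_a| = 1.109 km/s.
Total Δv = Δv₁ + Δv₂ = 2.962 km/s.

Δv = 2.96 km/s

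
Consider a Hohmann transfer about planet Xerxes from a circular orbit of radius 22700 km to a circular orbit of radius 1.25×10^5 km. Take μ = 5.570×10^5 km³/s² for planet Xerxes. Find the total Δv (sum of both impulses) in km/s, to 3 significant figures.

Δv = 2.43 km/s

Transfer-ellipse semi-major axis a_t = (r₁ + r₂)/2 = (22700 + 1.250×10^5)/2 = 73850 km.
At r₁ the circular-orbit speed is v₁ = √(μ/r₁) = 4.954 km/s.
Transfer-orbit speed at r₁ (v² = μ(2/r − 1/a)): v_p = √[μ(2/r₁ − 1/a_t)] = 6.445 km/s.
First burn Δv₁ = |v_p − v₁| = 1.491 km/s.
At r₂, v₂ = √(μ/r₂) = 2.1109 km/s.
Transfer-orbit speed at r₂: v_a = √[μ(2/r₂ − 1/a_t)] = 1.1703 km/s.
Second burn Δv₂ = |v₂ − v_a| = 0.9406 km/s.
Δv = Δv₁ + Δv₂ = 1.491 + 0.9406 = 2.432 km/s.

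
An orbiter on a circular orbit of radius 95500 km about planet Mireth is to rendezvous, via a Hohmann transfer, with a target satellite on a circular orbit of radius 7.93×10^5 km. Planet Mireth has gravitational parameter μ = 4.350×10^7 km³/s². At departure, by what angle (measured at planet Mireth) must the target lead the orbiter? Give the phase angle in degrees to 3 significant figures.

φ = 105°

The Hohmann ellipse has a_t = (r₁ + r₂)/2 = 4.4425×10^5 km.
Transfer time t = π√(a_t³/μ) = 1.4104×10^5 s.
Target angular speed ω₂ = √(μ/r₂³) = 9.3397×10^-6 rad/s.
Angle swept by the target during transfer: ω₂·t = 1.3173 rad = 75.48°.
The orbiter traverses 180° on the transfer ellipse, so the target must lead by 180° − 75.48° = 105°.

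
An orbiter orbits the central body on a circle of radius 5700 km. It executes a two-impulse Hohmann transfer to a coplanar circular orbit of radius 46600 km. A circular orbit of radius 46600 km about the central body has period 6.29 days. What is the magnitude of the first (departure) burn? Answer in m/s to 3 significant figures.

From Kepler's third law T² = 4π²r³/μ at r = 46600 km, T = 6.29 days = 6.29 × 86400 s = 5.43456×10^5 s: μ = 4π²r³/T² = 13526.6 km³/s².
Transfer-ellipse semi-major axis a_t = (r₁ + r₂)/2 = (5700 + 46600)/2 = 26150 km.
Circular speed at r = 5700 km: v_c = √(μ/r) = 1.5405 km/s.
Vis-viva on the transfer ellipse at r = 5700 km gives v_t = √[μ(2/r − 1/a_t)] = 2.0564 km/s.
Δv₁ = |v_t − v_c| = |2.0564 − 1.5405| = 0.5159 km/s.

Δv₁ = 516 m/s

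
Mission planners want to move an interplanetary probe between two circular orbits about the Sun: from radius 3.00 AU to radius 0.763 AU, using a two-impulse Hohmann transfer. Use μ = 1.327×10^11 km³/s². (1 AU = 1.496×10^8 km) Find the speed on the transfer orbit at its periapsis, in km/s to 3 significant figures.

In km: r₁ = 3.00 × 1.496×10^8 = 4.488×10^8 km; r₂ = 0.763 × 1.496×10^8 = 1.141448×10^8 km.
Transfer-ellipse semi-major axis a_t = (r₁ + r₂)/2 = (4.488×10^8 + 1.141448×10^8)/2 = 2.814724×10^8 km.
The periapsis of the transfer ellipse is at r = 1.141448×10^8 km.
Applying v² = μ(2/r − 1/a_t): v = 43.05 km/s.

v = 43.1 km/s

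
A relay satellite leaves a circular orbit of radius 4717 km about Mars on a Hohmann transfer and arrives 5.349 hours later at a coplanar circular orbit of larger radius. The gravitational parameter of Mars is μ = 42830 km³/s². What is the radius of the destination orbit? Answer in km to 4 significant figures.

Transfer time t = 5.349 hours = 19256.4 s, and t = π√(a_t³/μ).
So a_t = (μ t²/π²)^(1/3) = (42830 × (19256.4)² / π²)^(1/3) = 11718 km.
Since a_t = (r₁ + r₂)/2, r₂ = 2a_t − r₁ = 2×11718 − 4717 = 18719 km.

r₂ = 18720 km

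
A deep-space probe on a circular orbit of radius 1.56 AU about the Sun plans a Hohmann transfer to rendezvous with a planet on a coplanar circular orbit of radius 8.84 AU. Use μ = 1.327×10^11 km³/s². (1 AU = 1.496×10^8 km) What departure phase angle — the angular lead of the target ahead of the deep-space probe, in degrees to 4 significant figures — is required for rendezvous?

φ = 98.79°

In km: r₁ = 1.56 × 1.496×10^8 = 2.33376×10^8 km; r₂ = 8.84 × 1.496×10^8 = 1.322464×10^9 km.
Semi-major axis of the transfer orbit: a_t = (2.33376×10^8 + 1.322464×10^9)/2 = 7.7792×10^8 km.
The half-period of the transfer ellipse is t = π√(a_t³/μ) = 1.871×10^8 s.
The target's mean motion on its circular orbit is ω₂ = √(μ/r₂³) = 7.575×10^-9 rad/s.
Angle swept by the target during transfer: ω₂·t = 1.4173 rad = 81.21°.
The deep-space probe traverses 180° on the transfer ellipse, so the target must lead by 180° − 81.21° = 98.79°.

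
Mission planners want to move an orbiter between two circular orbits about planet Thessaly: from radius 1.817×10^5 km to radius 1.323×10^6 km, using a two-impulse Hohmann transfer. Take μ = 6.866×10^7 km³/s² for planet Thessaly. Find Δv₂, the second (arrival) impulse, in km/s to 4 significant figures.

The Hohmann ellipse has a_t = (r₁ + r₂)/2 = 7.5235×10^5 km.
Circular speed at r = 1.323×10^6 km: v_c = √(μ/r) = 7.204 km/s.
Transfer-orbit speed at the same r (vis-viva, a = a_t): v_t = √[μ(2/r − 1/a_t)] = 3.540 km/s.
Δv₂ = |v_t − v_c| = |3.540 − 7.204| = 3.664 km/s.

Δv₂ = 3.664 km/s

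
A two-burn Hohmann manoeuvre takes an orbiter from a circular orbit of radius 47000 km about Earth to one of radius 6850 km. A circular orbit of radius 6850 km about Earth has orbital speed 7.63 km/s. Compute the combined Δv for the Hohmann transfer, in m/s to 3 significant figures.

From the circular-orbit relation v² = μ/r at r = 6850 km: μ = v²r = (7.63)² × 6850 = 3.98786×10^5 km³/s².
Transfer-ellipse semi-major axis a_t = (r₁ + r₂)/2 = (47000 + 6850)/2 = 26925 km.
Circular speed at r₁: v₁ = √(μ/r₁) = √(3.98786×10^5/47000) = 2.91287 km/s.
Transfer-orbit speed at r₁ (vis-viva): v_a = √[μ(2/r₁ − 1/a_t)] = 1.46923 km/s.
First burn Δv₁ = |v_a − v₁| = 1.4436 km/s.
Circular speed at r₂: v₂ = √(μ/r₂) = 7.63000 km/s.
Transfer-orbit speed at r₂: v_p = √[μ(2/r₂ − 1/a_t)] = 10.0808 km/s.
Second burn Δv₂ = |v₂ − v_p| = 2.4508 km/s.
Δv = Δv₁ + Δv₂ = 1.4436 + 2.4508 = 3.894 km/s.

Δv = 3890 m/s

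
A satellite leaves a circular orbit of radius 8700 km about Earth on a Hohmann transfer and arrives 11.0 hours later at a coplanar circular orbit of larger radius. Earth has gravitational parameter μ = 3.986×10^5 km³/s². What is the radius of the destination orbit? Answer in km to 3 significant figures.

Transfer time t = 11.0 hours = 39600 s, and t = π√(a_t³/μ).
So a_t = (μ t²/π²)^(1/3) = (3.986×10^5 × (39600)² / π²)^(1/3) = 39860 km.
Since a_t = (r₁ + r₂)/2, r₂ = 2a_t − r₁ = 2×39860 − 8700 = 71020 km.

r₂ = 71000 km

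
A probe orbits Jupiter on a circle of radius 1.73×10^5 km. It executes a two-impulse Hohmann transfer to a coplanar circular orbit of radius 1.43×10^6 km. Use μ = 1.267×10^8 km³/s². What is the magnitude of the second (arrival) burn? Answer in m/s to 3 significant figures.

Δv₂ = 5040 m/s

The Hohmann ellipse has a_t = (r₁ + r₂)/2 = 8.015×10^5 km.
Circular speed at r = 1.430×10^6 km: v_c = √(μ/r) = 9.413 km/s.
Vis-viva on the transfer ellipse at r = 1.430×10^6 km gives v_t = √[μ(2/r − 1/a_t)] = 4.373 km/s.
Δv₂ = |v_t − v_c| = |4.373 − 9.413| = 5.040 km/s.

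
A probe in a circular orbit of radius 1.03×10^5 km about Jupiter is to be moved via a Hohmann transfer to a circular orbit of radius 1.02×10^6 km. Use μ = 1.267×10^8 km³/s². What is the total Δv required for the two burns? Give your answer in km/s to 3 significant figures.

The Hohmann ellipse has a_t = (r₁ + r₂)/2 = 5.615×10^5 km.
Circular speed at r₁: v₁ = √(μ/r₁) = √(1.267×10^8/1.030×10^5) = 35.07 km/s.
On the transfer ellipse at r₁, vis-viva equation gives v_p = √[μ(2/r₁ − 1/a_t)] = 47.27 km/s.
First burn Δv₁ = |v_p − v₁| = 12.20 km/s.
Circular speed at r₂: v₂ = √(μ/r₂) = 11.145 km/s.
Transfer-orbit speed at r₂: v_a = √[μ(2/r₂ − 1/a_t)] = 4.7734 km/s.
Second burn Δv₂ = |v₂ − v_a| = 6.372 km/s.
Total Δv = Δv₁ + Δv₂ = 18.57 km/s.

Δv = 18.6 km/s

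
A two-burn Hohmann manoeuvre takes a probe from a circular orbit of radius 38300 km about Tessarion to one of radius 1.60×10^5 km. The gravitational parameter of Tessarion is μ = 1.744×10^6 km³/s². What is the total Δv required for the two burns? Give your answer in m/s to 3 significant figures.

The Hohmann ellipse has a_t = (r₁ + r₂)/2 = 99150 km.
Circular speed at r₁: v₁ = √(μ/r₁) = √(1.744×10^6/38300) = 6.748 km/s.
On the transfer ellipse at r₁, vis-viva gives v_p = √[μ(2/r₁ − 1/a_t)] = 8.572 km/s.
First burn Δv₁ = |v_p − v₁| = 1.824 km/s.
Circular speed at r₂: v₂ = √(μ/r₂) = 3.302 km/s.
Transfer-orbit speed at r₂: v_a = √[μ(2/r₂ − 1/a_t)] = 2.052 km/s.
Second burn Δv₂ = |v₂ − v_a| = 1.250 km/s.
Δv = Δv₁ + Δv₂ = 1.824 + 1.250 = 3.074 km/s.

Δv = 3070 m/s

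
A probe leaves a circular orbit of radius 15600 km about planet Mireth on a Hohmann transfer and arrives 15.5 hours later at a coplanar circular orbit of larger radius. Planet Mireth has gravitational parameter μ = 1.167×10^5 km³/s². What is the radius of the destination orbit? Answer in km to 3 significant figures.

r₂ = 50900 km

Transfer time t = 15.5 hours = 55800 s, and t = π√(a_t³/μ).
So a_t = (μ t²/π²)^(1/3) = (1.167×10^5 × (55800)² / π²)^(1/3) = 33267 km.
Since a_t = (r₁ + r₂)/2, r₂ = 2a_t − r₁ = 2×33267 − 15600 = 50934 km.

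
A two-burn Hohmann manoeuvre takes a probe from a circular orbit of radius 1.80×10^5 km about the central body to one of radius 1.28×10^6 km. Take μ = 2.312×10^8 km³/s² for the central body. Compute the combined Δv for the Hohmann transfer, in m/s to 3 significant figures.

Δv = 18400 m/s

Semi-major axis of the transfer orbit: a_t = (1.800×10^5 + 1.280×10^6)/2 = 7.300×10^5 km.
Circular speed at r₁: v₁ = √(μ/r₁) = √(2.312×10^8/1.800×10^5) = 35.839 km/s.
Transfer-orbit speed at r₁ (v² = μ(2/r − 1/a)): v_p = √[μ(2/r₁ − 1/a_t)] = 47.457 km/s.
First burn Δv₁ = |v_p − v₁| = 11.618 km/s.
At r₂, v₂ = √(μ/r₂) = 13.44 km/s.
Transfer-orbit speed at r₂: v_a = √[μ(2/r₂ − 1/a_t)] = 6.674 km/s.
Second burn Δv₂ = |v₂ − v_a| = 6.7660 km/s.
Total Δv = Δv₁ + Δv₂ = 18.38 km/s.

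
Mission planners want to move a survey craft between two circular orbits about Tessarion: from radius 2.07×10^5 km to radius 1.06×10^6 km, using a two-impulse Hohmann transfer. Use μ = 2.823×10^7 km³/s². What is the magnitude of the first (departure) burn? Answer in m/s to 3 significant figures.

Δv₁ = 3430 m/s

The Hohmann ellipse has a_t = (r₁ + r₂)/2 = 6.335×10^5 km.
On the circular orbit at r = 2.070×10^5 km, v_c = √(μ/r) = 11.678 km/s.
Vis-viva on the transfer ellipse at r = 2.070×10^5 km gives v_t = √[μ(2/r − 1/a_t)] = 15.106 km/s.
Δv₁ = |v_t − v_c| = |15.106 − 11.678| = 3.428 km/s.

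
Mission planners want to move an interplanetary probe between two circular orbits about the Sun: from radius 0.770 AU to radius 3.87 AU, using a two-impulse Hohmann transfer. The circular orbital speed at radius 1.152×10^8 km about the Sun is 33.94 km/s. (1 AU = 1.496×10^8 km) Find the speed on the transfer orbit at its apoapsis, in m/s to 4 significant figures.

v = 8722 m/s

From the circular-orbit relation v² = μ/r at r = 1.152×10^8 km: μ = v²r = (33.94)² × 1.152×10^8 = 1.32702×10^11 km³/s².
In km: r₁ = 0.770 × 1.496×10^8 = 1.15192×10^8 km; r₂ = 3.87 × 1.496×10^8 = 5.78952×10^8 km.
Semi-major axis of the transfer orbit: a_t = (1.15192×10^8 + 5.78952×10^8)/2 = 3.47072×10^8 km.
At apoapsis, r = 5.78952×10^8 km.
Vis-viva: v = √[μ(2/r − 1/a_t)] = √[1.32702×10^11 × (2/5.78952×10^8 − 1/3.47072×10^8)] = 8.722 km/s.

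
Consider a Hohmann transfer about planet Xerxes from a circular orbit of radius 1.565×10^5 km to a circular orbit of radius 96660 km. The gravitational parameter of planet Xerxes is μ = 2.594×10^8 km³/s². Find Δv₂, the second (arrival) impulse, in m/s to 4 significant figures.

The Hohmann ellipse has a_t = (r₁ + r₂)/2 = 1.2658×10^5 km.
Circular speed at r = 96660 km: v_c = √(μ/r) = 51.804 km/s.
Vis-viva on the transfer ellipse at r = 96660 km gives v_t = √[μ(2/r − 1/a_t)] = 57.602 km/s.
Δv₂ = |v_t − v_c| = |57.602 − 51.804| = 5.798 km/s.

Δv₂ = 5798 m/s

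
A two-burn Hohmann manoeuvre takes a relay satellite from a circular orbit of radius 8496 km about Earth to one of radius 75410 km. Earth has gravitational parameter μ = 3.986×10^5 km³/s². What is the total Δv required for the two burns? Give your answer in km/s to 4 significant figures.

Δv = 3.598 km/s

The Hohmann ellipse has a_t = (r₁ + r₂)/2 = 41953 km.
At r₁ the circular-orbit speed is v₁ = √(μ/r₁) = 6.8495 km/s.
Transfer-orbit speed at r₁ (vis-viva equation): v_p = √[μ(2/r₁ − 1/a_t)] = 9.1832 km/s.
First burn Δv₁ = |v_p − v₁| = 2.334 km/s.
At r₂, v₂ = √(μ/r₂) = 2.299 km/s.
Transfer-orbit speed at r₂: v_a = √[μ(2/r₂ − 1/a_t)] = 1.035 km/s.
Second burn Δv₂ = |v₂ − v_a| = 1.264 km/s.
Δv = Δv₁ + Δv₂ = 2.334 + 1.264 = 3.598 km/s.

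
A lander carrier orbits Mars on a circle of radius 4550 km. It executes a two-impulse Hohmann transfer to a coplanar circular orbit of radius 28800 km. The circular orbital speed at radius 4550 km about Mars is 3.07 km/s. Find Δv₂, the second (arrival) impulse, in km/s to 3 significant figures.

From the circular-orbit relation v² = μ/r at r = 4550 km: μ = v²r = (3.07)² × 4550 = 42883.3 km³/s².
Transfer-ellipse semi-major axis a_t = (r₁ + r₂)/2 = (4550 + 28800)/2 = 16675 km.
Circular speed at r = 28800 km: v_c = √(μ/r) = 1.2202 km/s.
Vis-viva on the transfer ellipse at r = 28800 km gives v_t = √[μ(2/r − 1/a_t)] = 0.63741 km/s.
Δv₂ = |v_t − v_c| = |0.63741 − 1.2202| = 0.5828 km/s.

Δv₂ = 0.583 km/s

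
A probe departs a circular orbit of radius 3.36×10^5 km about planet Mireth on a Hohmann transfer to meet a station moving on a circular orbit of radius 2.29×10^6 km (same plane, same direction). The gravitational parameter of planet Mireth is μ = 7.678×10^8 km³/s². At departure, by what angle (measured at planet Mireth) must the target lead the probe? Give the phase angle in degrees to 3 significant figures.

Semi-major axis of the transfer orbit: a_t = (3.360×10^5 + 2.290×10^6)/2 = 1.313×10^6 km.
Transfer time t = π√(a_t³/μ) = 1.706×10^5 s.
The target's mean motion on its circular orbit is ω₂ = √(μ/r₂³) = 7.996×10^-6 rad/s.
Angle swept by the target during transfer: ω₂·t = 1.364 rad = 78.15°.
Arrival is 180° from departure on the ellipse, so φ = 180° − 78.15° = 102°.

φ = 102°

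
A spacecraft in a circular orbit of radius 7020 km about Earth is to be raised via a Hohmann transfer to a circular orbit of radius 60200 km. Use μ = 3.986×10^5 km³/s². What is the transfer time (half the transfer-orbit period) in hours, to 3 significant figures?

t = 8.52 hours

Transfer-ellipse semi-major axis a_t = (r₁ + r₂)/2 = (7020 + 60200)/2 = 33610 km.
Transfer time t = π√(a_t³/μ) = π√((33610)³ / 3.986×10^5) = 30660 s.
Converting: 30660 s ÷ 3600 s/hour = 8.52 hours.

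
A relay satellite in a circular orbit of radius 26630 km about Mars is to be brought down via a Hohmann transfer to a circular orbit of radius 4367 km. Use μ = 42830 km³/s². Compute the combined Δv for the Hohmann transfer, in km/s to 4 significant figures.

Semi-major axis of the transfer orbit: a_t = (26630 + 4367)/2 = 15498.5 km.
At r₁ the circular-orbit speed is v₁ = √(μ/r₁) = 1.2682 km/s.
Transfer-orbit speed at r₁ (vis-viva equation): v_a = √[μ(2/r₁ − 1/a_t)] = 0.67319 km/s.
First burn Δv₁ = |v_a − v₁| = 0.5950 km/s.
At r₂, v₂ = √(μ/r₂) = 3.1317 km/s.
Transfer-orbit speed at r₂: v_p = √[μ(2/r₂ − 1/a_t)] = 4.1051 km/s.
Second burn Δv₂ = |v₂ − v_p| = 0.9734 km/s.
Δv = Δv₁ + Δv₂ = 0.5950 + 0.9734 = 1.568 km/s.

Δv = 1.568 km/s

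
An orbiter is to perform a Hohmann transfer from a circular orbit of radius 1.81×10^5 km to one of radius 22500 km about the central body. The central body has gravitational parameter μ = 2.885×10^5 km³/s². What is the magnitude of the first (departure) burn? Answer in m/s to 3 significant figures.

Semi-major axis of the transfer orbit: a_t = (1.810×10^5 + 22500)/2 = 1.0175×10^5 km.
On the circular orbit at r = 1.810×10^5 km, v_c = √(μ/r) = 1.2625 km/s.
Transfer-orbit speed at the same r (vis-viva, a = a_t): v_t = √[μ(2/r − 1/a_t)] = 0.59369 km/s.
Δv₁ = |v_t − v_c| = |0.59369 − 1.2625| = 0.6688 km/s.

Δv₁ = 669 m/s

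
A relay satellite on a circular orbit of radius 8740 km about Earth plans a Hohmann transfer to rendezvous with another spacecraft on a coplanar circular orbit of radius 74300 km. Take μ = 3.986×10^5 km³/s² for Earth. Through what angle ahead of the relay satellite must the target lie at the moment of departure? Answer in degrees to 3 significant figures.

Transfer-ellipse semi-major axis a_t = (r₁ + r₂)/2 = (8740 + 74300)/2 = 41520 km.
Transfer time t = π√(a_t³/μ) = 42099 s.
The target's mean motion on its circular orbit is ω₂ = √(μ/r₂³) = 3.1173×10^-5 rad/s.
Angle swept by the target during transfer: ω₂·t = 1.3124 rad = 75.19°.
Arrival is 180° from departure on the ellipse, so φ = 180° − 75.19° = 105°.

φ = 105°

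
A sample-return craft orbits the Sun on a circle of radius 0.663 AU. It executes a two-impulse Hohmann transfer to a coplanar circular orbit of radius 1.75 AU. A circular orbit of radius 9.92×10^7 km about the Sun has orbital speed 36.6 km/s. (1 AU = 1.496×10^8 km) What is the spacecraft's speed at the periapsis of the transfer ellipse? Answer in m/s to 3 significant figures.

From the circular-orbit relation v² = μ/r at r = 9.92×10^7 km: μ = v²r = (36.6)² × 9.92×10^7 = 1.32884×10^11 km³/s².
In km: r₁ = 0.663 × 1.496×10^8 = 9.91848×10^7 km; r₂ = 1.75 × 1.496×10^8 = 2.618×10^8 km.
Semi-major axis of the transfer orbit: a_t = (9.91848×10^7 + 2.618×10^8)/2 = 1.804924×10^8 km.
The periapsis of the transfer ellipse is at r = 9.91848×10^7 km.
Applying v² = μ(2/r − 1/a_t): v = 44.08 km/s.

v = 44100 m/s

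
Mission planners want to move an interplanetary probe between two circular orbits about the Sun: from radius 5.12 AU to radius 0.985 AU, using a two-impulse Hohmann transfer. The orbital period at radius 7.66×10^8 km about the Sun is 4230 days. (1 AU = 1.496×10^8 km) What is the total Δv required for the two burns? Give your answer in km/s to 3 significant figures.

Δv = 14.5 km/s

From Kepler's third law T² = 4π²r³/μ at r = 7.66×10^8 km, T = 4230 days = 4230 × 86400 s = 3.65472×10^8 s: μ = 4π²r³/T² = 1.32843×10^11 km³/s².
In km: r₁ = 5.12 × 1.496×10^8 = 7.65952×10^8 km; r₂ = 0.985 × 1.496×10^8 = 1.47356×10^8 km.
Transfer-ellipse semi-major axis a_t = (r₁ + r₂)/2 = (7.65952×10^8 + 1.47356×10^8)/2 = 4.56654×10^8 km.
At r₁ the circular-orbit speed is v₁ = √(μ/r₁) = 13.169 km/s.
Transfer-orbit speed at r₁ (vis-viva equation): v_a = √[μ(2/r₁ − 1/a_t)] = 7.4810 km/s.
First burn Δv₁ = |v_a − v₁| = 5.688 km/s.
At r₂, v₂ = √(μ/r₂) = 30.025 km/s.
Transfer-orbit speed at r₂: v_p = √[μ(2/r₂ − 1/a_t)] = 38.886 km/s.
Second burn Δv₂ = |v₂ − v_p| = 8.861 km/s.
Δv = Δv₁ + Δv₂ = 5.688 + 8.861 = 14.55 km/s.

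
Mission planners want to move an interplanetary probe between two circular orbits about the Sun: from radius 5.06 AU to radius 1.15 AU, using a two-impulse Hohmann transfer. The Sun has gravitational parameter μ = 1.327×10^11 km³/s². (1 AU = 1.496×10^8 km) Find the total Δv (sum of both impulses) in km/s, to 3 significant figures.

In km: r₁ = 5.06 × 1.496×10^8 = 7.56976×10^8 km; r₂ = 1.15 × 1.496×10^8 = 1.7204×10^8 km.
Semi-major axis of the transfer orbit: a_t = (7.56976×10^8 + 1.7204×10^8)/2 = 4.64508×10^8 km.
Circular speed at r₁: v₁ = √(μ/r₁) = √(1.327×10^11/7.56976×10^8) = 13.24 km/s.
On the transfer ellipse at r₁, vis-viva gives v_a = √[μ(2/r₁ − 1/a_t)] = 8.058 km/s.
First burn Δv₁ = |v_a − v₁| = 5.182 km/s.
Circular speed at r₂: v₂ = √(μ/r₂) = 27.773 km/s.
Transfer-orbit speed at r₂: v_p = √[μ(2/r₂ − 1/a_t)] = 35.454 km/s.
Second burn Δv₂ = |v₂ − v_p| = 7.681 km/s.
Δv = Δv₁ + Δv₂ = 5.182 + 7.681 = 12.86 km/s.

Δv = 12.9 km/s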